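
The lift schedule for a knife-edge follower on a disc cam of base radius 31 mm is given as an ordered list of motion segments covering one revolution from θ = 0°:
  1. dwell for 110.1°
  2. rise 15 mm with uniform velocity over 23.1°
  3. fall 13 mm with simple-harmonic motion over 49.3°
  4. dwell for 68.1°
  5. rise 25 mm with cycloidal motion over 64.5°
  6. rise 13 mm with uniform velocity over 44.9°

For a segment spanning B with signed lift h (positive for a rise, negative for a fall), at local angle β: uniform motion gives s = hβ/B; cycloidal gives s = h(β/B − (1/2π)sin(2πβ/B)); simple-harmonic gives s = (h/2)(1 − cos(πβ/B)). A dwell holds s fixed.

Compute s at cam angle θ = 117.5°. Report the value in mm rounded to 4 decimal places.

seg 1 [0°–110.1°] dwell: s stays 0.0000
seg 2 [110.1°–133.2°] uniform, h=15: θ=117.5° here. β=7.4, B=23.1. 15·7.4/23.1 = 4.8052 → s = 4.8052

4.8052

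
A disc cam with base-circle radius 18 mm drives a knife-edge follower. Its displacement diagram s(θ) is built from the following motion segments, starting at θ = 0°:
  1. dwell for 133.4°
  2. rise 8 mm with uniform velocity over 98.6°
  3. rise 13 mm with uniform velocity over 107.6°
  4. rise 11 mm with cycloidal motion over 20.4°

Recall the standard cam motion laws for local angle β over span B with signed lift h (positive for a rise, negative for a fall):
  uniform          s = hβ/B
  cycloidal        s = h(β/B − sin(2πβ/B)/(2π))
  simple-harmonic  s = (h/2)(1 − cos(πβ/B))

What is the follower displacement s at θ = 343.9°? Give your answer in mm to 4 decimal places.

seg 1 [0°–133.4°] dwell: s stays 0.0000
seg 2 [133.4°–232°] uniform, h=8: full span → s += 8 → s = 8.0000
seg 3 [232°–339.6°] uniform, h=13: full span → s += 13 → s = 21.0000
seg 4 [339.6°–360°] cycloidal, h=11: θ=343.9° here. β=4.3, B=20.4. 11·(0.2108 − sin(2π·0.2108)/(2π)) = 0.6208 → s = 21.6208

21.6208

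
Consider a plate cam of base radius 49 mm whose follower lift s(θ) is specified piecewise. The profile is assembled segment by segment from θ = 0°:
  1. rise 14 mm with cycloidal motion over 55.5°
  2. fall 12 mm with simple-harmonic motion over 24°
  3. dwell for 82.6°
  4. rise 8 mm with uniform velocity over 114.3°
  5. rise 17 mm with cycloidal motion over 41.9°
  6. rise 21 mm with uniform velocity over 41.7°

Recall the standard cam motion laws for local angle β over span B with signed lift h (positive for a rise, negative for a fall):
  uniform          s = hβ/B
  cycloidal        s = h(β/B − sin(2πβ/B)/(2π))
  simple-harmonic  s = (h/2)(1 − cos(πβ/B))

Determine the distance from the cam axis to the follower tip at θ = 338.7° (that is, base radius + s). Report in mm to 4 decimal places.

seg 1 [0°–55.5°] cycloidal, h=14: full span → s += 14 → s = 14.0000
seg 2 [55.5°–79.5°] simple-harmonic, h=-12: full span → s += -12 → s = 2.0000
seg 3 [79.5°–162.1°] dwell: s stays 2.0000
seg 4 [162.1°–276.4°] uniform, h=8: full span → s += 8 → s = 10.0000
seg 5 [276.4°–318.3°] cycloidal, h=17: full span → s += 17 → s = 27.0000
seg 6 [318.3°–360°] uniform, h=21: θ=338.7° here. β=20.4, B=41.7. 21·20.4/41.7 = 10.2734 → s = 37.2734
radial distance = base radius + s = 49 + 37.2734 = 86.2734

86.2734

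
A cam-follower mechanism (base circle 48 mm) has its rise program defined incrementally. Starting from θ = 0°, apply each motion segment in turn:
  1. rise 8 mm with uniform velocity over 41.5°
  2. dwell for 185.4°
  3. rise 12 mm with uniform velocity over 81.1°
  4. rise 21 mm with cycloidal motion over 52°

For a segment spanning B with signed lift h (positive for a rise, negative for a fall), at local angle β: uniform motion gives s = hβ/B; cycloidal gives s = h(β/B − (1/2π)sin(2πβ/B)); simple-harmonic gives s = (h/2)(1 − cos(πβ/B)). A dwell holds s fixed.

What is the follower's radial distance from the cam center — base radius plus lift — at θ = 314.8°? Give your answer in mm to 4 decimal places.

seg 1 [0°–41.5°] uniform, h=8: full span → s += 8 → s = 8.0000
seg 2 [41.5°–226.9°] dwell: s stays 8.0000
seg 3 [226.9°–308°] uniform, h=12: full span → s += 12 → s = 20.0000
seg 4 [308°–360°] cycloidal, h=21: θ=314.8° here. β=6.8, B=52. 21·(0.1308 − sin(2π·0.1308)/(2π)) = 0.2987 → s = 20.2987
radial distance = base radius + s = 48 + 20.2987 = 68.2987

68.2987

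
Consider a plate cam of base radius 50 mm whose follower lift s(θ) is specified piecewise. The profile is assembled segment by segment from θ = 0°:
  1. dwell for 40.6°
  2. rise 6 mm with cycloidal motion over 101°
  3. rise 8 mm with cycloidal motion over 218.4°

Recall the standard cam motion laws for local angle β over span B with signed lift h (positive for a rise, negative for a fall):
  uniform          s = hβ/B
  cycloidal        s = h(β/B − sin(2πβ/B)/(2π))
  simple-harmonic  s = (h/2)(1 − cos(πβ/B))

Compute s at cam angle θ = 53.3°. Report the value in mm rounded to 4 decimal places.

seg 1 [0°–40.6°] dwell: s stays 0.0000
seg 2 [40.6°–141.6°] cycloidal, h=6: θ=53.3° here. β=12.7, B=101. 6·(0.1257 − sin(2π·0.1257)/(2π)) = 0.0761 → s = 0.0761

0.0761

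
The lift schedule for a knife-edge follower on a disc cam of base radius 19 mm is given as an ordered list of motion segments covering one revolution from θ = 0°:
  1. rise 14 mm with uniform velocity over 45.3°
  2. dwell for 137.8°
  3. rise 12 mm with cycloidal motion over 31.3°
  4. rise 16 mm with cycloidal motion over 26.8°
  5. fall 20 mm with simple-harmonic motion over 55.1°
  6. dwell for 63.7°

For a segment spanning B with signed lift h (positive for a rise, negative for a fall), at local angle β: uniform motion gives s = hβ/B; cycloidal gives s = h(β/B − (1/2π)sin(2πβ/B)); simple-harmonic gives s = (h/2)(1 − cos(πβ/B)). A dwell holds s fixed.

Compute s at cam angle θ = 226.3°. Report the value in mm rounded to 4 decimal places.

seg 1 [0°–45.3°] uniform, h=14: full span → s += 14 → s = 14.0000
seg 2 [45.3°–183.1°] dwell: s stays 14.0000
seg 3 [183.1°–214.4°] cycloidal, h=12: full span → s += 12 → s = 26.0000
seg 4 [214.4°–241.2°] cycloidal, h=16: θ=226.3° here. β=11.9, B=26.8. 16·(0.4440 − sin(2π·0.4440)/(2π)) = 6.2273 → s = 32.2273

32.2273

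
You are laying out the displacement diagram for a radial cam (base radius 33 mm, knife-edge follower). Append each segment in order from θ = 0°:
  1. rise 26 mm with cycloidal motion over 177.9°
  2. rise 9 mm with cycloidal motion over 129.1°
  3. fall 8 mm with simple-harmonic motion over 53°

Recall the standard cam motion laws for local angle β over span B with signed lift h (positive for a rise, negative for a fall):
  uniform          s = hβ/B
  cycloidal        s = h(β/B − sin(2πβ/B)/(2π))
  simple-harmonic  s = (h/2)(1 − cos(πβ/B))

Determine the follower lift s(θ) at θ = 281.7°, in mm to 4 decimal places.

seg 1 [0°–177.9°] cycloidal, h=26: full span → s += 26 → s = 26.0000
seg 2 [177.9°–307°] cycloidal, h=9: θ=281.7° here. β=103.8, B=129.1. 9·(0.8040 − sin(2π·0.8040)/(2π)) = 8.5869 → s = 34.5869

34.5869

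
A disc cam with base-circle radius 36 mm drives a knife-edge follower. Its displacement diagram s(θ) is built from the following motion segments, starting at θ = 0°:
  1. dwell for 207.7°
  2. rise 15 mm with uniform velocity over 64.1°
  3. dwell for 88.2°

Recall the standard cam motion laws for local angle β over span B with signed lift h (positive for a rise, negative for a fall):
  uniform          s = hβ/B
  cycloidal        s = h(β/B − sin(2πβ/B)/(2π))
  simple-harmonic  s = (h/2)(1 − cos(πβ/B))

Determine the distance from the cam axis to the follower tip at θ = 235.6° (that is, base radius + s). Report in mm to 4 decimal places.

seg 1 [0°–207.7°] dwell: s stays 0.0000
seg 2 [207.7°–271.8°] uniform, h=15: θ=235.6° here. β=27.9, B=64.1. 15·27.9/64.1 = 6.5289 → s = 6.5289
radial distance = base radius + s = 36 + 6.5289 = 42.5289

42.5289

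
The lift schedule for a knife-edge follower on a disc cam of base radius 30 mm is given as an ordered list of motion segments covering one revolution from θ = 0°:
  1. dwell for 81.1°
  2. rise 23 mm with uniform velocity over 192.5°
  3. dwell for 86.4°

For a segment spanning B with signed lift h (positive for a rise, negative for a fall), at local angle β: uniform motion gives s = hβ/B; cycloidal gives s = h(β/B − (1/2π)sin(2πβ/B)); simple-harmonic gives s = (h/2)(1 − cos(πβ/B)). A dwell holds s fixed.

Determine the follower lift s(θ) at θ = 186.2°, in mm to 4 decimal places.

seg 1 [0°–81.1°] dwell: s stays 0.0000
seg 2 [81.1°–273.6°] uniform, h=23: θ=186.2° here. β=105.1, B=192.5. 23·105.1/192.5 = 12.5574 → s = 12.5574

12.5574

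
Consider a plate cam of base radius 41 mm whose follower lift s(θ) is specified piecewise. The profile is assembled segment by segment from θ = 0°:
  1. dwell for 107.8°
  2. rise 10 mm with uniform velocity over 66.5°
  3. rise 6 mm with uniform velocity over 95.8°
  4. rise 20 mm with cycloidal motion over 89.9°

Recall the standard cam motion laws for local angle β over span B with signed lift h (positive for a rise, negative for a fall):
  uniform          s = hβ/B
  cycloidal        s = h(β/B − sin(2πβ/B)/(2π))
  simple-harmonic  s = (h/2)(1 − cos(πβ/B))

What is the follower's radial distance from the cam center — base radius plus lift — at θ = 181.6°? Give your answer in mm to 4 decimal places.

seg 1 [0°–107.8°] dwell: s stays 0.0000
seg 2 [107.8°–174.3°] uniform, h=10: full span → s += 10 → s = 10.0000
seg 3 [174.3°–270.1°] uniform, h=6: θ=181.6° here. β=7.3, B=95.8. 6·7.3/95.8 = 0.4572 → s = 10.4572
radial distance = base radius + s = 41 + 10.4572 = 51.4572

51.4572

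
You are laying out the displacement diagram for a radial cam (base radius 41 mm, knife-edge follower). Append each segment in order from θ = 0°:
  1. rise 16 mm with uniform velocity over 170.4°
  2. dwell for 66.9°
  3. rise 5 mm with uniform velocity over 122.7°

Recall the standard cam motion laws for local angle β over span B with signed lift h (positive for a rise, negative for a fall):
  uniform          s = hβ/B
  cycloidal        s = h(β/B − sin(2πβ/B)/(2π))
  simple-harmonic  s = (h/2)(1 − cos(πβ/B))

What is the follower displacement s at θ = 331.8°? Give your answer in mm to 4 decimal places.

seg 1 [0°–170.4°] uniform, h=16: full span → s += 16 → s = 16.0000
seg 2 [170.4°–237.3°] dwell: s stays 16.0000
seg 3 [237.3°–360°] uniform, h=5: θ=331.8° here. β=94.5, B=122.7. 5·94.5/122.7 = 3.8509 → s = 19.8509

19.8509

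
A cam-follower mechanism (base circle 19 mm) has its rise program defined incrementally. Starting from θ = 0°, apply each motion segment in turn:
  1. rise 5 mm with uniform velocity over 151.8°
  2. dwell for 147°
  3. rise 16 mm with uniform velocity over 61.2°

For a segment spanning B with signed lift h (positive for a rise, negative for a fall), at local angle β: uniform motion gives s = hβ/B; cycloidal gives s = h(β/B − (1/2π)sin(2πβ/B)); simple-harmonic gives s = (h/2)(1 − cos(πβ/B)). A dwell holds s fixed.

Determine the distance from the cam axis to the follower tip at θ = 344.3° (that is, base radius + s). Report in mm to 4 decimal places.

seg 1 [0°–151.8°] uniform, h=5: full span → s += 5 → s = 5.0000
seg 2 [151.8°–298.8°] dwell: s stays 5.0000
seg 3 [298.8°–360°] uniform, h=16: θ=344.3° here. β=45.5, B=61.2. 16·45.5/61.2 = 11.8954 → s = 16.8954
radial distance = base radius + s = 19 + 16.8954 = 35.8954

35.8954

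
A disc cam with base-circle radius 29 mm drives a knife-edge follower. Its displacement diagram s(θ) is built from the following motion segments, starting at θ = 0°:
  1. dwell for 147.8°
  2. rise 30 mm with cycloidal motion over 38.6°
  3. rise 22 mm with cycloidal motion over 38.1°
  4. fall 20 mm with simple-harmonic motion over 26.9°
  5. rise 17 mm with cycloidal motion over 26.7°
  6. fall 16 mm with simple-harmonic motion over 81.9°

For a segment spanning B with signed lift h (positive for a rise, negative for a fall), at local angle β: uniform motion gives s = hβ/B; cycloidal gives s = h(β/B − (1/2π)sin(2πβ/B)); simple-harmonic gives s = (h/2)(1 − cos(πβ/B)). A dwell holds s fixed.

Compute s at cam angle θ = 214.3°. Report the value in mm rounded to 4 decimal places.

seg 1 [0°–147.8°] dwell: s stays 0.0000
seg 2 [147.8°–186.4°] cycloidal, h=30: full span → s += 30 → s = 30.0000
seg 3 [186.4°–224.5°] cycloidal, h=22: θ=214.3° here. β=27.9, B=38.1. 22·(0.7323 − sin(2π·0.7323)/(2π)) = 19.5900 → s = 49.5900

49.5900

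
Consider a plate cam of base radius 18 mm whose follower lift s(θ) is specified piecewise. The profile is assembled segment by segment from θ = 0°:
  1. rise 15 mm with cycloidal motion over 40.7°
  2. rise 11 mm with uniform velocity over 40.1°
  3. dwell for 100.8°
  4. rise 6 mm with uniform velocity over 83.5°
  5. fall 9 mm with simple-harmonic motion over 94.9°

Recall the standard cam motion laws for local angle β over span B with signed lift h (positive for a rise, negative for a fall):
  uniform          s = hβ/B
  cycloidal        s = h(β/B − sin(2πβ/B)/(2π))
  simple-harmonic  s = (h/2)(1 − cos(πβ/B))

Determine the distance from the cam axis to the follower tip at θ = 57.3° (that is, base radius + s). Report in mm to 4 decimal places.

seg 1 [0°–40.7°] cycloidal, h=15: full span → s += 15 → s = 15.0000
seg 2 [40.7°–80.8°] uniform, h=11: θ=57.3° here. β=16.6, B=40.1. 11·16.6/40.1 = 4.5536 → s = 19.5536
radial distance = base radius + s = 18 + 19.5536 = 37.5536

37.5536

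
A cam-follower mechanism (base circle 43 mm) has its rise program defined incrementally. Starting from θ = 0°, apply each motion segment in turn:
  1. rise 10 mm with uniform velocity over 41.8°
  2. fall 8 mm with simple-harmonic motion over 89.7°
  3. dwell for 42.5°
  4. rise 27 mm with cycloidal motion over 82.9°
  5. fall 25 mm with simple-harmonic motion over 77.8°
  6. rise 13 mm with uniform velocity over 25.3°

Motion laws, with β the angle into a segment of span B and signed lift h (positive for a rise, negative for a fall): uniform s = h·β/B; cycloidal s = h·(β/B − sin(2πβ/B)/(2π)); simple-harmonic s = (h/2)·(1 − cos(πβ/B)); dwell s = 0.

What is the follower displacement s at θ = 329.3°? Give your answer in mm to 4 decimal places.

seg 1 [0°–41.8°] uniform, h=10: full span → s += 10 → s = 10.0000
seg 2 [41.8°–131.5°] simple-harmonic, h=-8: full span → s += -8 → s = 2.0000
seg 3 [131.5°–174°] dwell: s stays 2.0000
seg 4 [174°–256.9°] cycloidal, h=27: full span → s += 27 → s = 29.0000
seg 5 [256.9°–334.7°] simple-harmonic, h=-25: θ=329.3° here. β=72.4, B=77.8. -25/2·(1 − cos(π·0.9306)) = -24.7040 → s = 4.2960

4.2960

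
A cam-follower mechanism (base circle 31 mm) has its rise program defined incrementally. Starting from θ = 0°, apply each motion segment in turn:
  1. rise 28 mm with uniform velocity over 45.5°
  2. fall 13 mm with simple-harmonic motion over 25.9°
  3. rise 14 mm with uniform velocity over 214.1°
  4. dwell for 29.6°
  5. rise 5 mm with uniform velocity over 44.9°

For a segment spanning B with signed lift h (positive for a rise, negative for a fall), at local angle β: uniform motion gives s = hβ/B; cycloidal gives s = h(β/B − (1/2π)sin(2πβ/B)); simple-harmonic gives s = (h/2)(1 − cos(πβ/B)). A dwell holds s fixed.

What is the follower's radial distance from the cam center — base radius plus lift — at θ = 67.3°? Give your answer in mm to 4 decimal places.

seg 1 [0°–45.5°] uniform, h=28: full span → s += 28 → s = 28.0000
seg 2 [45.5°–71.4°] simple-harmonic, h=-13: θ=67.3° here. β=21.8, B=25.9. -13/2·(1 − cos(π·0.8417)) = -12.2126 → s = 15.7874
radial distance = base radius + s = 31 + 15.7874 = 46.7874

46.7874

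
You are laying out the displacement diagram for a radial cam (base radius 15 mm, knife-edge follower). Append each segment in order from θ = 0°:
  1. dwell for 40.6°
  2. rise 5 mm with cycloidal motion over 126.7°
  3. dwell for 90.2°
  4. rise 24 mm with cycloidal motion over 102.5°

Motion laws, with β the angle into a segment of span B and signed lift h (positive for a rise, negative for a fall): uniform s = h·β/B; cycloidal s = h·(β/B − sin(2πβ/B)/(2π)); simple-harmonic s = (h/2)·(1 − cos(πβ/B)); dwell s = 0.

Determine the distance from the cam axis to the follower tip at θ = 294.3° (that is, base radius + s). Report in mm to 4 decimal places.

seg 1 [0°–40.6°] dwell: s stays 0.0000
seg 2 [40.6°–167.3°] cycloidal, h=5: full span → s += 5 → s = 5.0000
seg 3 [167.3°–257.5°] dwell: s stays 5.0000
seg 4 [257.5°–360°] cycloidal, h=24: θ=294.3° here. β=36.8, B=102.5. 24·(0.3590 − sin(2π·0.3590)/(2π)) = 5.6586 → s = 10.6586
radial distance = base radius + s = 15 + 10.6586 = 25.6586

25.6586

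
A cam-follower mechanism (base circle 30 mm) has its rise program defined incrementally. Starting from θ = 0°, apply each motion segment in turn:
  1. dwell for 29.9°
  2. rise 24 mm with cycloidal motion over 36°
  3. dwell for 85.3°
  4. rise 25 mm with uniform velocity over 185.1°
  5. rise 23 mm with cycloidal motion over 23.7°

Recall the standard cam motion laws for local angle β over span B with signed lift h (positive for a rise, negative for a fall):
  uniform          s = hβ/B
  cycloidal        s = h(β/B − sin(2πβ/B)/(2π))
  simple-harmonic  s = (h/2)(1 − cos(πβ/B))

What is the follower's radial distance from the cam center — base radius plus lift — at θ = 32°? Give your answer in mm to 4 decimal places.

seg 1 [0°–29.9°] dwell: s stays 0.0000
seg 2 [29.9°–65.9°] cycloidal, h=24: θ=32° here. β=2.1, B=36. 24·(0.0583 − sin(2π·0.0583)/(2π)) = 0.0311 → s = 0.0311
radial distance = base radius + s = 30 + 0.0311 = 30.0311

30.0311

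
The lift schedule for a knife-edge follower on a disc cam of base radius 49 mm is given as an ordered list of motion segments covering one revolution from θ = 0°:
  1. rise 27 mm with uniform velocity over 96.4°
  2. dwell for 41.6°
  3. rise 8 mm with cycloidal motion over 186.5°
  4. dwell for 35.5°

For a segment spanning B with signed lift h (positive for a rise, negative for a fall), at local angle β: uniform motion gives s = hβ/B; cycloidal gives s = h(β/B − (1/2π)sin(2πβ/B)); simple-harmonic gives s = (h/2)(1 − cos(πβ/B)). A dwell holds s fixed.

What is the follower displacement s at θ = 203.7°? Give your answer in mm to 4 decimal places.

seg 1 [0°–96.4°] uniform, h=27: full span → s += 27 → s = 27.0000
seg 2 [96.4°–138°] dwell: s stays 27.0000
seg 3 [138°–324.5°] cycloidal, h=8: θ=203.7° here. β=65.7, B=186.5. 8·(0.3523 − sin(2π·0.3523)/(2π)) = 1.7990 → s = 28.7990

28.7990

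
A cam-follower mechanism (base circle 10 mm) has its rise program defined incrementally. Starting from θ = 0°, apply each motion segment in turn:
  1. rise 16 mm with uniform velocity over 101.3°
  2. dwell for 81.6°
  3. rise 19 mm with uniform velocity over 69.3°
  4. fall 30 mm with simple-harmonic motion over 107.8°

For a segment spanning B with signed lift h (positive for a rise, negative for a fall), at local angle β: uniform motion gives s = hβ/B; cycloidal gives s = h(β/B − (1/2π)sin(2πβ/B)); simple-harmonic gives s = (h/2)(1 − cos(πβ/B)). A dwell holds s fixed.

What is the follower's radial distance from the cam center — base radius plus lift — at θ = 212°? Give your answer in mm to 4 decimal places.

seg 1 [0°–101.3°] uniform, h=16: full span → s += 16 → s = 16.0000
seg 2 [101.3°–182.9°] dwell: s stays 16.0000
seg 3 [182.9°–252.2°] uniform, h=19: θ=212° here. β=29.1, B=69.3. 19·29.1/69.3 = 7.9784 → s = 23.9784
radial distance = base radius + s = 10 + 23.9784 = 33.9784

33.9784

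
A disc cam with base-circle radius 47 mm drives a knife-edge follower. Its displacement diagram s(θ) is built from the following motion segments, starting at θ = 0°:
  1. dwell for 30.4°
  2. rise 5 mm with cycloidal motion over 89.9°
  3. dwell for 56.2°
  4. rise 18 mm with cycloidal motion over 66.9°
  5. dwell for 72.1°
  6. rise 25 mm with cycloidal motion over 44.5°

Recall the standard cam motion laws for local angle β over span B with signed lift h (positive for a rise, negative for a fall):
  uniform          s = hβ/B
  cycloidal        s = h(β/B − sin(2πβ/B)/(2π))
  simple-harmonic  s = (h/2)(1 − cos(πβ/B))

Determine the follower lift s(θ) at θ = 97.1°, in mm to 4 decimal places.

seg 1 [0°–30.4°] dwell: s stays 0.0000
seg 2 [30.4°–120.3°] cycloidal, h=5: θ=97.1° here. β=66.7, B=89.9. 5·(0.7419 − sin(2π·0.7419)/(2π)) = 4.5044 → s = 4.5044

4.5044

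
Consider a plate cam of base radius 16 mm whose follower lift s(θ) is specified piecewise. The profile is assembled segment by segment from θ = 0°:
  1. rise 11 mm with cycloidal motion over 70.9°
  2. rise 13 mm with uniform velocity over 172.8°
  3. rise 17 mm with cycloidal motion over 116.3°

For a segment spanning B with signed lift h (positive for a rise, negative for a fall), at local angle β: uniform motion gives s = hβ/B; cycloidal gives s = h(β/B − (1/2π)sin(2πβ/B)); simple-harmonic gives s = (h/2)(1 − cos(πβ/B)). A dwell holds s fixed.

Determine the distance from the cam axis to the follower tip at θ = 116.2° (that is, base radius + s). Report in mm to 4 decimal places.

seg 1 [0°–70.9°] cycloidal, h=11: full span → s += 11 → s = 11.0000
seg 2 [70.9°–243.7°] uniform, h=13: θ=116.2° here. β=45.3, B=172.8. 13·45.3/172.8 = 3.4080 → s = 14.4080
radial distance = base radius + s = 16 + 14.4080 = 30.4080

30.4080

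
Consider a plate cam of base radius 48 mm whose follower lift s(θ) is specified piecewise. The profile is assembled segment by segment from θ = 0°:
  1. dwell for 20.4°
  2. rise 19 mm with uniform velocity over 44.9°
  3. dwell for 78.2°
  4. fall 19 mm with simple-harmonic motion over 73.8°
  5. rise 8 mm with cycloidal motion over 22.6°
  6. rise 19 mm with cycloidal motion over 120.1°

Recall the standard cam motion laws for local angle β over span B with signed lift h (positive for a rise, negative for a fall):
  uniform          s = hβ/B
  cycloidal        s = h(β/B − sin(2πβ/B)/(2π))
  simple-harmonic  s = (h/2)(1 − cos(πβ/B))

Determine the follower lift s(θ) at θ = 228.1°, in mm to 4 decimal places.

seg 1 [0°–20.4°] dwell: s stays 0.0000
seg 2 [20.4°–65.3°] uniform, h=19: full span → s += 19 → s = 19.0000
seg 3 [65.3°–143.5°] dwell: s stays 19.0000
seg 4 [143.5°–217.3°] simple-harmonic, h=-19: full span → s += -19 → s = 0.0000
seg 5 [217.3°–239.9°] cycloidal, h=8: θ=228.1° here. β=10.8, B=22.6. 8·(0.4779 − sin(2π·0.4779)/(2π)) = 3.6466 → s = 3.6466

3.6466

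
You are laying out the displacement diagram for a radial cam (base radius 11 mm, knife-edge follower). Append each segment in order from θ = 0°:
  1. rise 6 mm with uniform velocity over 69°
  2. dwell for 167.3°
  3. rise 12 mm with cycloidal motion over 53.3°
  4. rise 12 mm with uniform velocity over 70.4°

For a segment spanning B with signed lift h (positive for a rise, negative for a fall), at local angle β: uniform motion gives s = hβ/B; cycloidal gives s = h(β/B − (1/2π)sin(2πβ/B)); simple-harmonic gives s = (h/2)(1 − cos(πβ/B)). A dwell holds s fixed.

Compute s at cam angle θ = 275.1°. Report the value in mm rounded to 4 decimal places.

seg 1 [0°–69°] uniform, h=6: full span → s += 6 → s = 6.0000
seg 2 [69°–236.3°] dwell: s stays 6.0000
seg 3 [236.3°–289.6°] cycloidal, h=12: θ=275.1° here. β=38.8, B=53.3. 12·(0.7280 − sin(2π·0.7280)/(2π)) = 10.6270 → s = 16.6270

16.6270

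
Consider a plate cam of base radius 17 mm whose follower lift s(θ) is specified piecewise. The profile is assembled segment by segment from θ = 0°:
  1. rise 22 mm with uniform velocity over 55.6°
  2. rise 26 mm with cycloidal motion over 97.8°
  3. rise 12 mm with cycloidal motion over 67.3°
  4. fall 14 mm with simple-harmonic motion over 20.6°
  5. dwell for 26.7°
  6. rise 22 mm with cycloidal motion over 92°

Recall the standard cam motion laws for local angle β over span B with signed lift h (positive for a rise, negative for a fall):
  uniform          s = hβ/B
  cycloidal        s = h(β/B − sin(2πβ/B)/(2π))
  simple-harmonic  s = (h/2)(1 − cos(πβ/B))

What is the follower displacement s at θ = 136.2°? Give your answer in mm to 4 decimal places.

seg 1 [0°–55.6°] uniform, h=22: full span → s += 22 → s = 22.0000
seg 2 [55.6°–153.4°] cycloidal, h=26: θ=136.2° here. β=80.6, B=97.8. 26·(0.8241 − sin(2π·0.8241)/(2π)) = 25.1246 → s = 47.1246

47.1246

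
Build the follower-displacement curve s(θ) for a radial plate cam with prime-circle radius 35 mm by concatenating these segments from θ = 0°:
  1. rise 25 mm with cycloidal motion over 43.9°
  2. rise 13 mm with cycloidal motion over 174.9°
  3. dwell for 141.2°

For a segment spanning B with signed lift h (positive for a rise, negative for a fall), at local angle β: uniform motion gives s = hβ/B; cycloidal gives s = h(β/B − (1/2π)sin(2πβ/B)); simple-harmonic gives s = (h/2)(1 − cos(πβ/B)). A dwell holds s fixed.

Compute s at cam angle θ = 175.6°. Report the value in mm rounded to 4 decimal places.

seg 1 [0°–43.9°] cycloidal, h=25: full span → s += 25 → s = 25.0000
seg 2 [43.9°–218.8°] cycloidal, h=13: θ=175.6° here. β=131.7, B=174.9. 13·(0.7530 − sin(2π·0.7530)/(2π)) = 11.8577 → s = 36.8577

36.8577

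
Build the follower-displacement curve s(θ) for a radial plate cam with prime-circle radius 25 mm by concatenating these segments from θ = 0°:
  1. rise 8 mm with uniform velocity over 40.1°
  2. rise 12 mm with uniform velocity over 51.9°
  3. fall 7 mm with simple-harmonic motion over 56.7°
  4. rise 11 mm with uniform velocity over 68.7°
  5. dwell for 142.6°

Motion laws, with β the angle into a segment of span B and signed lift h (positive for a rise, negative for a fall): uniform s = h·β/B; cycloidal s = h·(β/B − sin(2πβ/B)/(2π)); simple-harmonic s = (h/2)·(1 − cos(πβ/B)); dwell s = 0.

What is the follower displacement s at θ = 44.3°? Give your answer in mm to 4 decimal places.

seg 1 [0°–40.1°] uniform, h=8: full span → s += 8 → s = 8.0000
seg 2 [40.1°–92°] uniform, h=12: θ=44.3° here. β=4.2, B=51.9. 12·4.2/51.9 = 0.9711 → s = 8.9711

8.9711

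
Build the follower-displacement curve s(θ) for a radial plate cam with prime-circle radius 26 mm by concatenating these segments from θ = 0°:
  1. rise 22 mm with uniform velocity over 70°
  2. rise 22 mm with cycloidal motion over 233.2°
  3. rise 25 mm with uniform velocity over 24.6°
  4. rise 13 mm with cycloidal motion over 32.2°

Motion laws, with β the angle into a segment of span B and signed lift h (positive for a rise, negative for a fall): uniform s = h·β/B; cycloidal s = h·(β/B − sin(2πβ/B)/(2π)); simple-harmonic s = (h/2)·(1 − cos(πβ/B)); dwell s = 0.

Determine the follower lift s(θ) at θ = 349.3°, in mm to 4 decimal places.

seg 1 [0°–70°] uniform, h=22: full span → s += 22 → s = 22.0000
seg 2 [70°–303.2°] cycloidal, h=22: full span → s += 22 → s = 44.0000
seg 3 [303.2°–327.8°] uniform, h=25: full span → s += 25 → s = 69.0000
seg 4 [327.8°–360°] cycloidal, h=13: θ=349.3° here. β=21.5, B=32.2. 13·(0.6677 − sin(2π·0.6677)/(2π)) = 10.4786 → s = 79.4786

79.4786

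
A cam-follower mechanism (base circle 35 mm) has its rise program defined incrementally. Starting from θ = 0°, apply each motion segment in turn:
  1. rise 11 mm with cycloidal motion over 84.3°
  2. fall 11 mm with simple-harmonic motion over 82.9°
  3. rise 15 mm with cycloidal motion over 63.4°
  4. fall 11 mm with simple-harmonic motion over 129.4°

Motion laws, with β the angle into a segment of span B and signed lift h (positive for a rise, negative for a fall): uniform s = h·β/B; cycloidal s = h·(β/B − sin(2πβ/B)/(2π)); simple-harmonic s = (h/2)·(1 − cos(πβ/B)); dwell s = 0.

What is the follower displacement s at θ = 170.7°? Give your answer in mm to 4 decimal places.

seg 1 [0°–84.3°] cycloidal, h=11: full span → s += 11 → s = 11.0000
seg 2 [84.3°–167.2°] simple-harmonic, h=-11: full span → s += -11 → s = 0.0000
seg 3 [167.2°–230.6°] cycloidal, h=15: θ=170.7° here. β=3.5, B=63.4. 15·(0.0552 − sin(2π·0.0552)/(2π)) = 0.0165 → s = 0.0165

0.0165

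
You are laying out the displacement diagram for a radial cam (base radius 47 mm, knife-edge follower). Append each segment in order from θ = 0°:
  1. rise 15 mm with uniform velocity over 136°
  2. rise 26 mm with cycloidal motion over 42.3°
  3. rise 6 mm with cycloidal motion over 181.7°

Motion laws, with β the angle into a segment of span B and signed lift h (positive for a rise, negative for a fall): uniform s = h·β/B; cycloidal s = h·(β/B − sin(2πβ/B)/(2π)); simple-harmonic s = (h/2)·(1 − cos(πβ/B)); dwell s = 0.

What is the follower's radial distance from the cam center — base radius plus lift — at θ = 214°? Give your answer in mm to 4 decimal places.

seg 1 [0°–136°] uniform, h=15: full span → s += 15 → s = 15.0000
seg 2 [136°–178.3°] cycloidal, h=26: full span → s += 26 → s = 41.0000
seg 3 [178.3°–360°] cycloidal, h=6: θ=214° here. β=35.7, B=181.7. 6·(0.1965 − sin(2π·0.1965)/(2π)) = 0.2774 → s = 41.2774
radial distance = base radius + s = 47 + 41.2774 = 88.2774

88.2774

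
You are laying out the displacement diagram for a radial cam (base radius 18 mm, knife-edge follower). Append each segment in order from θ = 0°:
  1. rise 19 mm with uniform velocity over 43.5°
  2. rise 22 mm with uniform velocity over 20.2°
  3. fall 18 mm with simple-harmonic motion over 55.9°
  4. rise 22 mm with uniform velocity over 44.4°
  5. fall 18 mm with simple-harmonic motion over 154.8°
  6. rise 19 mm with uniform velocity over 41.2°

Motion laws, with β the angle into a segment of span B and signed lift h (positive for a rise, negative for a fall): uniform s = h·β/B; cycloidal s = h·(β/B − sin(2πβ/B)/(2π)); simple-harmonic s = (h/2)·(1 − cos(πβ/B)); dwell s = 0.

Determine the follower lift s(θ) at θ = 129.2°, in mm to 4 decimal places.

seg 1 [0°–43.5°] uniform, h=19: full span → s += 19 → s = 19.0000
seg 2 [43.5°–63.7°] uniform, h=22: full span → s += 22 → s = 41.0000
seg 3 [63.7°–119.6°] simple-harmonic, h=-18: full span → s += -18 → s = 23.0000
seg 4 [119.6°–164°] uniform, h=22: θ=129.2° here. β=9.6, B=44.4. 22·9.6/44.4 = 4.7568 → s = 27.7568

27.7568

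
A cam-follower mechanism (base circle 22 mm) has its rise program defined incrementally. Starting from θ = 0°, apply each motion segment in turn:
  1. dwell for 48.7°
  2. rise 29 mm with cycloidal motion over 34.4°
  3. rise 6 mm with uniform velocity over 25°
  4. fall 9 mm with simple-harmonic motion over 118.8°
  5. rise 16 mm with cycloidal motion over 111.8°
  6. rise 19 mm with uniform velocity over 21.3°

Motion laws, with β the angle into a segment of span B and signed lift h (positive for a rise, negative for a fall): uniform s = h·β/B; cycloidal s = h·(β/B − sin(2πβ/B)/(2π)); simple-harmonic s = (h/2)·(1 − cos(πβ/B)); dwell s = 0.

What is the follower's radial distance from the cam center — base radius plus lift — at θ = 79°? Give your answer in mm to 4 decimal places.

seg 1 [0°–48.7°] dwell: s stays 0.0000
seg 2 [48.7°–83.1°] cycloidal, h=29: θ=79° here. β=30.3, B=34.4. 29·(0.8808 − sin(2π·0.8808)/(2π)) = 28.6859 → s = 28.6859
radial distance = base radius + s = 22 + 28.6859 = 50.6859

50.6859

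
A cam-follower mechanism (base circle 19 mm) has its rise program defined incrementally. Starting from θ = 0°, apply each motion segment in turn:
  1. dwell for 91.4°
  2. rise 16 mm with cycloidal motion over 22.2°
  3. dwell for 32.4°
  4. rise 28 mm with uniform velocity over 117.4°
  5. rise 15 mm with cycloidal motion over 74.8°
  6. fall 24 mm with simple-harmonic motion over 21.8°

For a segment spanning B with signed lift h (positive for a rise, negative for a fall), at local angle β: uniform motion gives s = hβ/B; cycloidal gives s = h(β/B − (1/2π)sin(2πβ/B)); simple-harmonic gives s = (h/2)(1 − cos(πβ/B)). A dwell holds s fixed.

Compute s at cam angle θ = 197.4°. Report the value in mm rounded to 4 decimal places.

seg 1 [0°–91.4°] dwell: s stays 0.0000
seg 2 [91.4°–113.6°] cycloidal, h=16: full span → s += 16 → s = 16.0000
seg 3 [113.6°–146°] dwell: s stays 16.0000
seg 4 [146°–263.4°] uniform, h=28: θ=197.4° here. β=51.4, B=117.4. 28·51.4/117.4 = 12.2589 → s = 28.2589

28.2589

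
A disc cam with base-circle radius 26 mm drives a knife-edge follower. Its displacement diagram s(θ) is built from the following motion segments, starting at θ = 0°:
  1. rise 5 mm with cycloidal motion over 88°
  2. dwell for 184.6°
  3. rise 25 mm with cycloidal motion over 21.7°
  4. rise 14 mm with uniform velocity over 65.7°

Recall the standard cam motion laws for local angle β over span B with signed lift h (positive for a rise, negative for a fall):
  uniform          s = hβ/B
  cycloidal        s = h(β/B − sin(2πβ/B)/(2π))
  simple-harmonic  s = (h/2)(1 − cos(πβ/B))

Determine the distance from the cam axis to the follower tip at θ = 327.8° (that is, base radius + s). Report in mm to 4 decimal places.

seg 1 [0°–88°] cycloidal, h=5: full span → s += 5 → s = 5.0000
seg 2 [88°–272.6°] dwell: s stays 5.0000
seg 3 [272.6°–294.3°] cycloidal, h=25: full span → s += 25 → s = 30.0000
seg 4 [294.3°–360°] uniform, h=14: θ=327.8° here. β=33.5, B=65.7. 14·33.5/65.7 = 7.1385 → s = 37.1385
radial distance = base radius + s = 26 + 37.1385 = 63.1385

63.1385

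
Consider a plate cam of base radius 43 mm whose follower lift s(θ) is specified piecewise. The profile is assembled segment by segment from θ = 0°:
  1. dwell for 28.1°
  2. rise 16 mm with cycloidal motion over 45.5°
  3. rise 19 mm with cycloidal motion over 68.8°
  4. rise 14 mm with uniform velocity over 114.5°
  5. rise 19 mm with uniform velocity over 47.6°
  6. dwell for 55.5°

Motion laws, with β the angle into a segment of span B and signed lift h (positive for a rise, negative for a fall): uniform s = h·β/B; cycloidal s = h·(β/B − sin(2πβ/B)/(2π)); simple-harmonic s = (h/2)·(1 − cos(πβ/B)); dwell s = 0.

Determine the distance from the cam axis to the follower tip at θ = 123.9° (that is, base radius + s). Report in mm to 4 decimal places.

seg 1 [0°–28.1°] dwell: s stays 0.0000
seg 2 [28.1°–73.6°] cycloidal, h=16: full span → s += 16 → s = 16.0000
seg 3 [73.6°–142.4°] cycloidal, h=19: θ=123.9° here. β=50.3, B=68.8. 19·(0.7311 − sin(2π·0.7311)/(2π)) = 16.8936 → s = 32.8936
radial distance = base radius + s = 43 + 32.8936 = 75.8936

75.8936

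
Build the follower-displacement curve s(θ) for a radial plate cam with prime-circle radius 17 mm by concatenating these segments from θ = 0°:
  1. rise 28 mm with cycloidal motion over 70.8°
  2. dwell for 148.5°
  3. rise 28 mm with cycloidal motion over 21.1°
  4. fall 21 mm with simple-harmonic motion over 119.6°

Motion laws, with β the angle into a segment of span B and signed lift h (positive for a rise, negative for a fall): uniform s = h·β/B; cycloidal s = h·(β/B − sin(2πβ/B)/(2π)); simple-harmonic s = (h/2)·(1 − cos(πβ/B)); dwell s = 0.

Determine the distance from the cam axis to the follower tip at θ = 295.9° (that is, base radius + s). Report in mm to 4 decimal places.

seg 1 [0°–70.8°] cycloidal, h=28: full span → s += 28 → s = 28.0000
seg 2 [70.8°–219.3°] dwell: s stays 28.0000
seg 3 [219.3°–240.4°] cycloidal, h=28: full span → s += 28 → s = 56.0000
seg 4 [240.4°–360°] simple-harmonic, h=-21: θ=295.9° here. β=55.5, B=119.6. -21/2·(1 − cos(π·0.4640)) = -9.3165 → s = 46.6835
radial distance = base radius + s = 17 + 46.6835 = 63.6835

63.6835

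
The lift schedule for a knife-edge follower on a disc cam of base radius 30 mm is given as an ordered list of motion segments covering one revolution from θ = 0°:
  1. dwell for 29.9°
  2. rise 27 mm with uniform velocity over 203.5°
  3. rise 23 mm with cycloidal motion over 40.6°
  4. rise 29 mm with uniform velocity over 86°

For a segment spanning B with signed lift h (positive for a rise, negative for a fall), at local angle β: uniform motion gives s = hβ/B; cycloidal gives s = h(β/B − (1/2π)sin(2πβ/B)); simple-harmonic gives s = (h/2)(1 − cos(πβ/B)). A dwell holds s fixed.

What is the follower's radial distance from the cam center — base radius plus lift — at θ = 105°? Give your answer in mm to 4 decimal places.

seg 1 [0°–29.9°] dwell: s stays 0.0000
seg 2 [29.9°–233.4°] uniform, h=27: θ=105° here. β=75.1, B=203.5. 27·75.1/203.5 = 9.9641 → s = 9.9641
radial distance = base radius + s = 30 + 9.9641 = 39.9641

39.9641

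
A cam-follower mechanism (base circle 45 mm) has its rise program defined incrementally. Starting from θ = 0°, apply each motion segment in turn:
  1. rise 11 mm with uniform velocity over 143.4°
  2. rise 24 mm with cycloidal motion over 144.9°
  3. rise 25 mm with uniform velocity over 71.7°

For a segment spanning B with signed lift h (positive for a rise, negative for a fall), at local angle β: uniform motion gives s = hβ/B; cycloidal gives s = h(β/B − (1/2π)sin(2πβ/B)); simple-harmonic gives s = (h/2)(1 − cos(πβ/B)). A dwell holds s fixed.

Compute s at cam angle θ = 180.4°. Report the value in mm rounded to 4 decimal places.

seg 1 [0°–143.4°] uniform, h=11: full span → s += 11 → s = 11.0000
seg 2 [143.4°–288.3°] cycloidal, h=24: θ=180.4° here. β=37, B=144.9. 24·(0.2553 − sin(2π·0.2553)/(2π)) = 2.3108 → s = 13.3108

13.3108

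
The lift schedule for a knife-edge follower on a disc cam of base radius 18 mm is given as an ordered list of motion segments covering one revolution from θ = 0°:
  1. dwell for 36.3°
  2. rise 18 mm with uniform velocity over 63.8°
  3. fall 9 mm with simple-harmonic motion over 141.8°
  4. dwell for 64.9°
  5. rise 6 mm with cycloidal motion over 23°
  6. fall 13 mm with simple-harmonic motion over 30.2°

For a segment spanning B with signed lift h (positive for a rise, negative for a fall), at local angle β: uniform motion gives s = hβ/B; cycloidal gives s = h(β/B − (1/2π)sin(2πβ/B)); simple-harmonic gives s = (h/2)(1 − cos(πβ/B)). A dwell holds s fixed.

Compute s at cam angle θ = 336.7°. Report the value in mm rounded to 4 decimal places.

seg 1 [0°–36.3°] dwell: s stays 0.0000
seg 2 [36.3°–100.1°] uniform, h=18: full span → s += 18 → s = 18.0000
seg 3 [100.1°–241.9°] simple-harmonic, h=-9: full span → s += -9 → s = 9.0000
seg 4 [241.9°–306.8°] dwell: s stays 9.0000
seg 5 [306.8°–329.8°] cycloidal, h=6: full span → s += 6 → s = 15.0000
seg 6 [329.8°–360°] simple-harmonic, h=-13: θ=336.7° here. β=6.9, B=30.2. -13/2·(1 − cos(π·0.2285)) = -1.6038 → s = 13.3962

13.3962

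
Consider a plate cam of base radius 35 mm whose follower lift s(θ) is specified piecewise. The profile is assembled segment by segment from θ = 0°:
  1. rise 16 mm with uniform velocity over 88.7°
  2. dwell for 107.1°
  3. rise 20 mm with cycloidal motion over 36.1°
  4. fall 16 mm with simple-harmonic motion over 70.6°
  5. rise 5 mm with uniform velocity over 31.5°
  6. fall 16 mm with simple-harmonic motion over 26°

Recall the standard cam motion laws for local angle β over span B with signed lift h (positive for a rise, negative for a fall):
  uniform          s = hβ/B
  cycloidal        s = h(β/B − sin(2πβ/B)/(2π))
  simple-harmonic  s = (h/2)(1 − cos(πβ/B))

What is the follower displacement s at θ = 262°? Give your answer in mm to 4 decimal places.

seg 1 [0°–88.7°] uniform, h=16: full span → s += 16 → s = 16.0000
seg 2 [88.7°–195.8°] dwell: s stays 16.0000
seg 3 [195.8°–231.9°] cycloidal, h=20: full span → s += 20 → s = 36.0000
seg 4 [231.9°–302.5°] simple-harmonic, h=-16: θ=262° here. β=30.1, B=70.6. -16/2·(1 − cos(π·0.4263)) = -6.1653 → s = 29.8347

29.8347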